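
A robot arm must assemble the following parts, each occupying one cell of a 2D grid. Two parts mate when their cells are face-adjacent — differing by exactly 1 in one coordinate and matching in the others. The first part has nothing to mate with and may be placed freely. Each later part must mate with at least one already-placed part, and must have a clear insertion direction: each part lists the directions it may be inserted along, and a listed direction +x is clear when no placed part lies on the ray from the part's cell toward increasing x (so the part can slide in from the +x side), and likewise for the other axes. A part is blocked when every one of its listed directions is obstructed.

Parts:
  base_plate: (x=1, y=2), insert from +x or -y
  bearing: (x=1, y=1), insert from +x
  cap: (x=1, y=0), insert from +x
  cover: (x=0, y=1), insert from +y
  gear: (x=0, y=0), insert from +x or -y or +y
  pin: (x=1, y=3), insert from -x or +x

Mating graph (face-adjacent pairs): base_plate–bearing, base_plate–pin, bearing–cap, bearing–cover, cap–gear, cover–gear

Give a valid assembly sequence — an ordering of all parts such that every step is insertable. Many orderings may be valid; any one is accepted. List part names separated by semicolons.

1. bearing@(1, 1) [+x clear] — {bearing}
2. base_plate@(1, 2) [+x clear] — {base_plate, bearing}
3. cover@(0, 1) [+y clear] — {base_plate, bearing, cover}
4. gear@(0, 0) [+x clear] — {base_plate, bearing, cover, gear}
5. cap@(1, 0) [+x clear] — {base_plate, bearing, cap, cover, gear}
6. pin@(1, 3) [-x clear] — {base_plate, bearing, cap, cover, gear, pin}

bearing; base_plate; cover; gear; cap; pin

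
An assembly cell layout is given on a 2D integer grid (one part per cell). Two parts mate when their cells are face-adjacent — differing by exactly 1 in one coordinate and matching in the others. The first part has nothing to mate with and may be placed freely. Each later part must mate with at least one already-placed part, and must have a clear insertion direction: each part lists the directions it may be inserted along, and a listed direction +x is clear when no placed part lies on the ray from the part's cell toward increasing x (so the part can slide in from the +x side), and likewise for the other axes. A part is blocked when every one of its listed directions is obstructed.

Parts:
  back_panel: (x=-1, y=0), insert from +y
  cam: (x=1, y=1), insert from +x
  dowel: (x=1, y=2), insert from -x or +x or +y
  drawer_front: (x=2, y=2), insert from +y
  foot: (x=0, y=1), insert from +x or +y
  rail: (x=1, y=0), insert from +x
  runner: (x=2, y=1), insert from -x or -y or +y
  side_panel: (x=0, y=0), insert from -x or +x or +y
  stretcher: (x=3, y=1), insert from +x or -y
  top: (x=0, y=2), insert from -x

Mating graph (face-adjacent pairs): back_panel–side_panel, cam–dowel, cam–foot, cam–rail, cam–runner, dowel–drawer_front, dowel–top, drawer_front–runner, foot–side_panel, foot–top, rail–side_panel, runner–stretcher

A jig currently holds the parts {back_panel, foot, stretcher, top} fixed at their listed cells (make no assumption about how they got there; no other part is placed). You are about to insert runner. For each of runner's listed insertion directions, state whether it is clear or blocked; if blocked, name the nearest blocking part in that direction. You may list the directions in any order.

+y: clear; -x: blocked by foot; -y: clear

-x: nearest on ray is foot@(0, 1) ⇒ blocked
-y: ray from runner(2, 1) has no placed part ⇒ clear
+y: ray from runner(2, 1) has no placed part ⇒ clear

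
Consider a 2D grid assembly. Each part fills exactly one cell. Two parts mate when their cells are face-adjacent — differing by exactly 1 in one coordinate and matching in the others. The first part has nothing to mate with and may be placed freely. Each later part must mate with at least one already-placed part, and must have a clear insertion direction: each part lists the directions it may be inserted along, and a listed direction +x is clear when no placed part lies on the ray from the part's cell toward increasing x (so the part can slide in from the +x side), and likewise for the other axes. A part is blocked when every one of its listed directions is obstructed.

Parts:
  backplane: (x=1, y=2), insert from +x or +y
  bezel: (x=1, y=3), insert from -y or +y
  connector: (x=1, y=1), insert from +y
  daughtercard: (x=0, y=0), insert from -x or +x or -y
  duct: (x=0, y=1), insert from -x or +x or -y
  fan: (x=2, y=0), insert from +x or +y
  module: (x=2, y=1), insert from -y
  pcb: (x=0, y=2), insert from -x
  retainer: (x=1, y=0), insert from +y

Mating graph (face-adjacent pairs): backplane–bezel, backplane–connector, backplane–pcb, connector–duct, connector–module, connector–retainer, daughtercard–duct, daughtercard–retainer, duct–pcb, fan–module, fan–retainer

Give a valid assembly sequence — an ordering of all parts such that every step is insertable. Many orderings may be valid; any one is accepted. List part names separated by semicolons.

module; fan; retainer; connector; daughtercard; backplane; bezel; duct; pcb

1. module@(2, 1) [-y clear] — {module}
2. fan@(2, 0) [+x clear] — {fan, module}
3. retainer@(1, 0) [+y clear] — {fan, module, retainer}
4. connector@(1, 1) [+y clear] — {connector, fan, module, retainer}
5. daughtercard@(0, 0) [-x clear] — {connector, daughtercard, fan, module, retainer}
6. backplane@(1, 2) [+x clear] — {backplane, connector, daughtercard, fan, module, retainer}
7. bezel@(1, 3) [+y clear] — {backplane, bezel, connector, daughtercard, fan, module, retainer}
8. duct@(0, 1) [-x clear] — {backplane, bezel, connector, daughtercard, duct, fan, module, retainer}
9. pcb@(0, 2) [-x clear] — {backplane, bezel, connector, daughtercard, duct, fan, module, pcb, retainer}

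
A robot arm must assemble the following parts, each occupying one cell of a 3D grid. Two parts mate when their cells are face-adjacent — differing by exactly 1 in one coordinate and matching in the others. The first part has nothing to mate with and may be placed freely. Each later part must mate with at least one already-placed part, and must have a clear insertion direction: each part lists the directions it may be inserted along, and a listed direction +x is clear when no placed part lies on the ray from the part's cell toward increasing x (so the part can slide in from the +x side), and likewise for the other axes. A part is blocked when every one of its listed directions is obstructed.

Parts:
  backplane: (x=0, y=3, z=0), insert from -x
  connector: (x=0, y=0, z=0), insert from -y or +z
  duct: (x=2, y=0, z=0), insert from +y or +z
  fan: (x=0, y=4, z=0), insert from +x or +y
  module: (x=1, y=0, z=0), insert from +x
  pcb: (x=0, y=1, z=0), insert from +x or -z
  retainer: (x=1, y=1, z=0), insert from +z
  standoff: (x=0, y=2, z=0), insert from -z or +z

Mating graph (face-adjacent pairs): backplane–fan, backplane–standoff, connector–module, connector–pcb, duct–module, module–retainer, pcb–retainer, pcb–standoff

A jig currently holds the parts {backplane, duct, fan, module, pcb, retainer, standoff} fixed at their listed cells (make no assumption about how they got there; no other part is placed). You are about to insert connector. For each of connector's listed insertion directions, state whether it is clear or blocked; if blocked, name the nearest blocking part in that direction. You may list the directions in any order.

+z: clear; -y: clear

-y: ray from connector(0, 0, 0) has no placed part ⇒ clear
+z: ray from connector(0, 0, 0) has no placed part ⇒ clear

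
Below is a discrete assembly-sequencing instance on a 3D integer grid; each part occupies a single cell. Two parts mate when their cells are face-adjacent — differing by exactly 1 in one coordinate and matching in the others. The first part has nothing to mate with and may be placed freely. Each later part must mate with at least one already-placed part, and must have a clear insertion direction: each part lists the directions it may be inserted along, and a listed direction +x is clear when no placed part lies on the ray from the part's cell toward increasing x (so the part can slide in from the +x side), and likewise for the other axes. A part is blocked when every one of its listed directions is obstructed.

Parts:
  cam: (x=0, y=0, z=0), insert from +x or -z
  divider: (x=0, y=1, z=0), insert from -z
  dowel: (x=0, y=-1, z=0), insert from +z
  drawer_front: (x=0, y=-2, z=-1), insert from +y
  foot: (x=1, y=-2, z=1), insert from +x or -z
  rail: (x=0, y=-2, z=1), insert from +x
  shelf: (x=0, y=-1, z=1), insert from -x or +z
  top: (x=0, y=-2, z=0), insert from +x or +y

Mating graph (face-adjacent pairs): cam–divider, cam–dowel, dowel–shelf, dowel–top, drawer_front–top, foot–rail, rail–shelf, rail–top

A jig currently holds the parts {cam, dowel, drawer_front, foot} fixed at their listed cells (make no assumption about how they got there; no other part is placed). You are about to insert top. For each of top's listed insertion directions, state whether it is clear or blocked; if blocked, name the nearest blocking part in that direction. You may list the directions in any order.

+x: ray from top(0, -2, 0) has no placed part ⇒ clear
+y: nearest on ray is dowel@(0, -1, 0) ⇒ blocked

+x: clear; +y: blocked by dowel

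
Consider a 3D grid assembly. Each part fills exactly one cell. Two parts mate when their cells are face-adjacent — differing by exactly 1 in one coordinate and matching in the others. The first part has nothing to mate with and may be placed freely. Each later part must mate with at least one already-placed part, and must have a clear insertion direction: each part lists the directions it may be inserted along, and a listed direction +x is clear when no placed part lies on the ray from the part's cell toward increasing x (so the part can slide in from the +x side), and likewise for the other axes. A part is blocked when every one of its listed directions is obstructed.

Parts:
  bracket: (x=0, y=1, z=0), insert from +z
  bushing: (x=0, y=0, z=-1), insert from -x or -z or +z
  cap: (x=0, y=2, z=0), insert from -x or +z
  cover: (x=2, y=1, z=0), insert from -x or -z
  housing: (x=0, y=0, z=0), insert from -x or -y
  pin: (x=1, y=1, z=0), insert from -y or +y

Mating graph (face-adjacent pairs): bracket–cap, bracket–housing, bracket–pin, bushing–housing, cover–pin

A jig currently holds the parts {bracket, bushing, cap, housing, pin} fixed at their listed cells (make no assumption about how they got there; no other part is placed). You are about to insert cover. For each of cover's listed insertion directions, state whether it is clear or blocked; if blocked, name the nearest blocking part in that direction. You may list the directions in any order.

-x: blocked by pin; -z: clear

-x: nearest on ray is pin@(1, 1, 0) ⇒ blocked
-z: ray from cover(2, 1, 0) has no placed part ⇒ clear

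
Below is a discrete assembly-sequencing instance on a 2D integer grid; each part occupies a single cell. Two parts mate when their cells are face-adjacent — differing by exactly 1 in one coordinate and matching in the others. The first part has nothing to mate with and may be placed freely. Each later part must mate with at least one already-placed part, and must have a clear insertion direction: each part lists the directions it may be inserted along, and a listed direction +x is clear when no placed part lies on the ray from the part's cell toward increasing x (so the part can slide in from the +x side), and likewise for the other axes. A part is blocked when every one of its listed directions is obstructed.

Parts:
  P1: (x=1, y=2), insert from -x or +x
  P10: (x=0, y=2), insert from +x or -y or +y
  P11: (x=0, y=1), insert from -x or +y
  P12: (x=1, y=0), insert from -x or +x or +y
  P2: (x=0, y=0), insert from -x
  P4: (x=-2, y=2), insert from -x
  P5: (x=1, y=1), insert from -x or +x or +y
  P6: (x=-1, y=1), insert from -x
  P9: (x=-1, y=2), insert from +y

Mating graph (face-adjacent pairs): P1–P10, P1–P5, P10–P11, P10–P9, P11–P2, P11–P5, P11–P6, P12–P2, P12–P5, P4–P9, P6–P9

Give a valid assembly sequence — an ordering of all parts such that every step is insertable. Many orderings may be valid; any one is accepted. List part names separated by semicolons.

P6; P11; P5; P12; P10; P2; P1; P9; P4

1. P6@(-1, 1) [-x clear] — {P6}
2. P11@(0, 1) [+y clear] — {P11, P6}
3. P5@(1, 1) [+x clear] — {P11, P5, P6}
4. P12@(1, 0) [-x clear] — {P11, P12, P5, P6}
5. P10@(0, 2) [+x clear] — {P10, P11, P12, P5, P6}
6. P2@(0, 0) [-x clear] — {P10, P11, P12, P2, P5, P6}
7. P1@(1, 2) [+x clear] — {P1, P10, P11, P12, P2, P5, P6}
8. P9@(-1, 2) [+y clear] — {P1, P10, P11, P12, P2, P5, P6, P9}
9. P4@(-2, 2) [-x clear] — {P1, P10, P11, P12, P2, P4, P5, P6, P9}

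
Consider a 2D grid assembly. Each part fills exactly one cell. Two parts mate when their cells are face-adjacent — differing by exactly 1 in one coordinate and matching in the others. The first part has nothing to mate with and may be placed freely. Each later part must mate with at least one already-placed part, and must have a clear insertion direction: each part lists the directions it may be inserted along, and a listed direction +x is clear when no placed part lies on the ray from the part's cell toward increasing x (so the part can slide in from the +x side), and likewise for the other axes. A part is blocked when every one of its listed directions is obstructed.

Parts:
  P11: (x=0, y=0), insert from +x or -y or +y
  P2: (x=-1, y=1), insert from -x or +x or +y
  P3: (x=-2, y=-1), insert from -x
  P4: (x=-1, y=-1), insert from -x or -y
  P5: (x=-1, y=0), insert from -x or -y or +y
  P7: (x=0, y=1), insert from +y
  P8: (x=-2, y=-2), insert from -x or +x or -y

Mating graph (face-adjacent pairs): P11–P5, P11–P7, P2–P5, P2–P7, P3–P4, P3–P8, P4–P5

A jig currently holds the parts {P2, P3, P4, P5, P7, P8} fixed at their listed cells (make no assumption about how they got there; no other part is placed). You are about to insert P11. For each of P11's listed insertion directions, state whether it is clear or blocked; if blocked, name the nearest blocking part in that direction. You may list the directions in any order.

+x: ray from P11(0, 0) has no placed part ⇒ clear
-y: ray from P11(0, 0) has no placed part ⇒ clear
+y: nearest on ray is P7@(0, 1) ⇒ blocked

+x: clear; +y: blocked by P7; -y: clear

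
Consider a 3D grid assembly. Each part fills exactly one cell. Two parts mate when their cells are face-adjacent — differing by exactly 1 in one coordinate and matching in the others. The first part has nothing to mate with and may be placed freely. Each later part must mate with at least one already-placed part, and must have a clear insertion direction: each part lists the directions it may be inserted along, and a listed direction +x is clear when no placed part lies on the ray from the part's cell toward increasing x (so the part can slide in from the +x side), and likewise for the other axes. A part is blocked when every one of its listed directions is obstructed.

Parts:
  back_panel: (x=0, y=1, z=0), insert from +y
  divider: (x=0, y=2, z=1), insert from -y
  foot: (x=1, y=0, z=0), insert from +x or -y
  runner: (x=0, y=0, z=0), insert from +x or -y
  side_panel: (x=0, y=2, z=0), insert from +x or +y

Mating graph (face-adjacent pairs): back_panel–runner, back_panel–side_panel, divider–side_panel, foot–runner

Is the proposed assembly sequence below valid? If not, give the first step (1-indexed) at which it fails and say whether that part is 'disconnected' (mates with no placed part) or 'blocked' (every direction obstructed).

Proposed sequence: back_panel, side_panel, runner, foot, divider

1. back_panel@(0, 1, 0) [+y clear] — {back_panel}
2. side_panel@(0, 2, 0) [+x clear] — {back_panel, side_panel}
3. runner@(0, 0, 0) [+x clear] — {back_panel, runner, side_panel}
4. foot@(1, 0, 0) [+x clear] — {back_panel, foot, runner, side_panel}
5. divider@(0, 2, 1) [-y clear] — {back_panel, divider, foot, runner, side_panel}

Valid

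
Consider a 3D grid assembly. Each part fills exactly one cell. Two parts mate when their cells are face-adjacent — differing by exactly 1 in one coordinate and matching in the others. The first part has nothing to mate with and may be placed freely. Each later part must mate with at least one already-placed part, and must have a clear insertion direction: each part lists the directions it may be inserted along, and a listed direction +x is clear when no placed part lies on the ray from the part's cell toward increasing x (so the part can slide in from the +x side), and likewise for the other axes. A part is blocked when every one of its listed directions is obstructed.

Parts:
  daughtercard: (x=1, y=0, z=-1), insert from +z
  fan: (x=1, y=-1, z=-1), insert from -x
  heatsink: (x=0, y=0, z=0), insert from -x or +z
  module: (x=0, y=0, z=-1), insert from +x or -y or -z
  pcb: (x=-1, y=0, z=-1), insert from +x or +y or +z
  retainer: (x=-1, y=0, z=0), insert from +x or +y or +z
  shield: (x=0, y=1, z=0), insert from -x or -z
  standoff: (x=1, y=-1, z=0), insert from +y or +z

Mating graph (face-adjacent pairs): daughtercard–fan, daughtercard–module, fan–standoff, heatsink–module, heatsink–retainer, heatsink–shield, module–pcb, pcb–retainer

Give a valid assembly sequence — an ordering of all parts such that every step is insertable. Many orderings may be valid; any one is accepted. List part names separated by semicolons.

module; daughtercard; pcb; retainer; fan; standoff; heatsink; shield

1. module@(0, 0, -1) [+x clear] — {module}
2. daughtercard@(1, 0, -1) [+z clear] — {daughtercard, module}
3. pcb@(-1, 0, -1) [+y clear] — {daughtercard, module, pcb}
4. retainer@(-1, 0, 0) [+x clear] — {daughtercard, module, pcb, retainer}
5. fan@(1, -1, -1) [-x clear] — {daughtercard, fan, module, pcb, retainer}
6. standoff@(1, -1, 0) [+y clear] — {daughtercard, fan, module, pcb, retainer, standoff}
7. heatsink@(0, 0, 0) [+z clear] — {daughtercard, fan, heatsink, module, pcb, retainer, standoff}
8. shield@(0, 1, 0) [-x clear] — {daughtercard, fan, heatsink, module, pcb, retainer, shield, standoff}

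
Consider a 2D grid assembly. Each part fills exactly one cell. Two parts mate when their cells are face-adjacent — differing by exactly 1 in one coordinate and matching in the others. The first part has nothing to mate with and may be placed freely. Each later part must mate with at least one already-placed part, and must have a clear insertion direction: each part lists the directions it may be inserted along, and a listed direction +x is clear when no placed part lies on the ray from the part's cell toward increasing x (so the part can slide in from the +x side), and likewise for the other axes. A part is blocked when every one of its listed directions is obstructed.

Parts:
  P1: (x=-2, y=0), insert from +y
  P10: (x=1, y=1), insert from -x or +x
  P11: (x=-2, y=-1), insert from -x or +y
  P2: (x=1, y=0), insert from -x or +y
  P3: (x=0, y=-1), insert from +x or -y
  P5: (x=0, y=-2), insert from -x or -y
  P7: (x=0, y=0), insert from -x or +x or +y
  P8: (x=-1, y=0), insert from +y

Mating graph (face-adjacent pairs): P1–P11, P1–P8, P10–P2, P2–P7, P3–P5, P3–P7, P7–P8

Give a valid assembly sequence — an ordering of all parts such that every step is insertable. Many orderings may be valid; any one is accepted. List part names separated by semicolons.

P7; P2; P10; P3; P5; P8; P1; P11

1. P7@(0, 0) [-x clear] — {P7}
2. P2@(1, 0) [+y clear] — {P2, P7}
3. P10@(1, 1) [-x clear] — {P10, P2, P7}
4. P3@(0, -1) [+x clear] — {P10, P2, P3, P7}
5. P5@(0, -2) [-x clear] — {P10, P2, P3, P5, P7}
6. P8@(-1, 0) [+y clear] — {P10, P2, P3, P5, P7, P8}
7. P1@(-2, 0) [+y clear] — {P1, P10, P2, P3, P5, P7, P8}
8. P11@(-2, -1) [-x clear] — {P1, P10, P11, P2, P3, P5, P7, P8}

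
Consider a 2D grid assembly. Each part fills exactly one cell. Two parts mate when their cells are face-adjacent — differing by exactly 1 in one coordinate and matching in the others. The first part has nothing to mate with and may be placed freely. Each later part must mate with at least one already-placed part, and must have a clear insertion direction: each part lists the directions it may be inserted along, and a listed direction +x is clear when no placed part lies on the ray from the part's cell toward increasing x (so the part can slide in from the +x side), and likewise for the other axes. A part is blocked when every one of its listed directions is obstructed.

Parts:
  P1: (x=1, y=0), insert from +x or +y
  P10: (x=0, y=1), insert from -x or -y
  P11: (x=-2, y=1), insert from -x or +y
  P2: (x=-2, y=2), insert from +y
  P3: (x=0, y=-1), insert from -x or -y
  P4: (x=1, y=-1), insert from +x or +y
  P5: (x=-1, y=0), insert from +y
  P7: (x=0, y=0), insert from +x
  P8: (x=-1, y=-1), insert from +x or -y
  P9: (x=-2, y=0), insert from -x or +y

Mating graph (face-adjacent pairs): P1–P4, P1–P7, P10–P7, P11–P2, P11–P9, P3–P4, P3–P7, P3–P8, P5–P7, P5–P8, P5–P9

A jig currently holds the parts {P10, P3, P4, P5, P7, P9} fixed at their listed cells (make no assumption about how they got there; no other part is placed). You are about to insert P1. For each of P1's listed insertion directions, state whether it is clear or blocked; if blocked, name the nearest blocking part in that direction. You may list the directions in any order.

+x: clear; +y: clear

+x: ray from P1(1, 0) has no placed part ⇒ clear
+y: ray from P1(1, 0) has no placed part ⇒ clear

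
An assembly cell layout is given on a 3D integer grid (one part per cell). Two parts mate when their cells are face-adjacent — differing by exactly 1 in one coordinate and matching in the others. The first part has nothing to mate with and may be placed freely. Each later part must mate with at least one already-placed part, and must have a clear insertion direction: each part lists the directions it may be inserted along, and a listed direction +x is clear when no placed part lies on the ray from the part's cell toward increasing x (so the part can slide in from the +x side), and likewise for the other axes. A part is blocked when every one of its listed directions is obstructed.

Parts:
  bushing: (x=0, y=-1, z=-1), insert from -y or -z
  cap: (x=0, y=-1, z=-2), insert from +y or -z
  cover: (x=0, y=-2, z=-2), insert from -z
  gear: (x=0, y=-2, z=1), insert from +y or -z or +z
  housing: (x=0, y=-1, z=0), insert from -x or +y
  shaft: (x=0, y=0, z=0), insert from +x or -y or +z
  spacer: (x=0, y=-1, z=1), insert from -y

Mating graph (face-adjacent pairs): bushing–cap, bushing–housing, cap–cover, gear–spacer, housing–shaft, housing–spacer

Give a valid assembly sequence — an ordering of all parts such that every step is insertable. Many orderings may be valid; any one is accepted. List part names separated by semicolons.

shaft; housing; bushing; cap; cover; spacer; gear

1. shaft@(0, 0, 0) [+x clear] — {shaft}
2. housing@(0, -1, 0) [-x clear] — {housing, shaft}
3. bushing@(0, -1, -1) [-y clear] — {bushing, housing, shaft}
4. cap@(0, -1, -2) [+y clear] — {bushing, cap, housing, shaft}
5. cover@(0, -2, -2) [-z clear] — {bushing, cap, cover, housing, shaft}
6. spacer@(0, -1, 1) [-y clear] — {bushing, cap, cover, housing, shaft, spacer}
7. gear@(0, -2, 1) [+z clear] — {bushing, cap, cover, gear, housing, shaft, spacer}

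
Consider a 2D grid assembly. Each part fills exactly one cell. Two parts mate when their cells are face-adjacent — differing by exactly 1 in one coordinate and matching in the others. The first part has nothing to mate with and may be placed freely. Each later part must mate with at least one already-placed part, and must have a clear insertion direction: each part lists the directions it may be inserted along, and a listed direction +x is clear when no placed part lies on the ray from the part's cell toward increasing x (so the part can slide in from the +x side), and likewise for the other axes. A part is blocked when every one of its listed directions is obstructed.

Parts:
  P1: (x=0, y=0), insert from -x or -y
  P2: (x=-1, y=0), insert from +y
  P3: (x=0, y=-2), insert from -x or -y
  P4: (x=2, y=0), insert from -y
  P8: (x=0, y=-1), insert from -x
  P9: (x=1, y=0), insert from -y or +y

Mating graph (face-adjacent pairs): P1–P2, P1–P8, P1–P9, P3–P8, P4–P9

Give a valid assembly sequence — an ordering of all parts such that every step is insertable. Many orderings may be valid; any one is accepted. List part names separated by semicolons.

1. P4@(2, 0) [-y clear] — {P4}
2. P9@(1, 0) [-y clear] — {P4, P9}
3. P1@(0, 0) [-x clear] — {P1, P4, P9}
4. P8@(0, -1) [-x clear] — {P1, P4, P8, P9}
5. P3@(0, -2) [-x clear] — {P1, P3, P4, P8, P9}
6. P2@(-1, 0) [+y clear] — {P1, P2, P3, P4, P8, P9}

P4; P9; P1; P8; P3; P2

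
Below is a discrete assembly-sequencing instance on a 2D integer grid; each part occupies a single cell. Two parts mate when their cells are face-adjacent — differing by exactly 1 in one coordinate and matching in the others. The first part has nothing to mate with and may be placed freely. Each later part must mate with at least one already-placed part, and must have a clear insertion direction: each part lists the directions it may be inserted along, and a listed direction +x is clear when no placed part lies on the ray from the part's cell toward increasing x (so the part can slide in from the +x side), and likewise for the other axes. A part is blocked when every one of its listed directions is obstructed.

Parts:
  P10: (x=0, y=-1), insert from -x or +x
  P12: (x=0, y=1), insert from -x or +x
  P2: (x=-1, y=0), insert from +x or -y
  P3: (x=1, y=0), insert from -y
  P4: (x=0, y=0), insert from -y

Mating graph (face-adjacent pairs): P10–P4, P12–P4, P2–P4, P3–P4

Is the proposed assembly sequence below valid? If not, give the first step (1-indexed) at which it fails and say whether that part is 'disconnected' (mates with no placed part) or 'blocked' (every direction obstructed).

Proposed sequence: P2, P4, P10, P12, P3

1. P2@(-1, 0) [+x clear] — {P2}
2. P4@(0, 0) [-y clear] — {P2, P4}
3. P10@(0, -1) [-x clear] — {P10, P2, P4}
4. P12@(0, 1) [-x clear] — {P10, P12, P2, P4}
5. P3@(1, 0) [-y clear] — {P10, P12, P2, P3, P4}

Valid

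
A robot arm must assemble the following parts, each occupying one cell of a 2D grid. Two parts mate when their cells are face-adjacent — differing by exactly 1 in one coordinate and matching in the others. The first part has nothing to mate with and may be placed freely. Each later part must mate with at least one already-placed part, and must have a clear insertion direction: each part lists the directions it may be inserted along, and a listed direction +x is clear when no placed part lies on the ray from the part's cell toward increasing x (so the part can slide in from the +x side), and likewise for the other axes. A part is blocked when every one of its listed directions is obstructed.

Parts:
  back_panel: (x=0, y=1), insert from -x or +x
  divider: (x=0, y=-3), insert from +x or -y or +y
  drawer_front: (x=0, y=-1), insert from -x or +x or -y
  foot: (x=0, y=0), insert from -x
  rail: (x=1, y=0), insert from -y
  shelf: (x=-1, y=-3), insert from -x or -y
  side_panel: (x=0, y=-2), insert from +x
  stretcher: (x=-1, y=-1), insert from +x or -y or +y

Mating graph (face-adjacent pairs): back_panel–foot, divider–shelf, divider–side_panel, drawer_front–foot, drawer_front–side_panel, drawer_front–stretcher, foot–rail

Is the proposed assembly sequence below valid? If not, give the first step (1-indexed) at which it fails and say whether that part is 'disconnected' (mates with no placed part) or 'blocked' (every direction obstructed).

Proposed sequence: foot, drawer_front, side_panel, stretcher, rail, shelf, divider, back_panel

Invalid at step 6 (disconnected)

1. foot@(0, 0) [-x clear] — {foot}
2. drawer_front@(0, -1) [-x clear] — {drawer_front, foot}
3. side_panel@(0, -2) [+x clear] — {drawer_front, foot, side_panel}
4. stretcher@(-1, -1) [-y clear] — {drawer_front, foot, side_panel, stretcher}
5. rail@(1, 0) [-y clear] — {drawer_front, foot, rail, side_panel, stretcher}
6. shelf@(-1, -3) — no placed neighbour ⇒ disconnected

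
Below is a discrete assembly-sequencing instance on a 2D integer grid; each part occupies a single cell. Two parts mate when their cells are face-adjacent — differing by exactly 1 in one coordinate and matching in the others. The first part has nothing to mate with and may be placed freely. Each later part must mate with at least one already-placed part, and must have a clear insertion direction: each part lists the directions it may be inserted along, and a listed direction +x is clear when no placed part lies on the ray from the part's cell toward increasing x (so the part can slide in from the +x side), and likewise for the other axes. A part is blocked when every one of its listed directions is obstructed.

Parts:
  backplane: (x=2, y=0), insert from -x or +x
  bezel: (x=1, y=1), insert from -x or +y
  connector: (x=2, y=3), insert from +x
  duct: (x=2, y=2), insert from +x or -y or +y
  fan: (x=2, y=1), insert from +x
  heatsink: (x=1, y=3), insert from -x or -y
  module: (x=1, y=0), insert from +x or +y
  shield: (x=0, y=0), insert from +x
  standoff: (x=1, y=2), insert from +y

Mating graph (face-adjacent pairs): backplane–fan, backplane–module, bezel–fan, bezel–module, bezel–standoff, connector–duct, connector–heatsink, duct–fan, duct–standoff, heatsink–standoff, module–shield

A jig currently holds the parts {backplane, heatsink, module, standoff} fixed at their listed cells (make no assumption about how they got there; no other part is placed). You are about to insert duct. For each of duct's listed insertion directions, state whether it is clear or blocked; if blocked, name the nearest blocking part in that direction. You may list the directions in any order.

+x: clear; +y: clear; -y: blocked by backplane

+x: ray from duct(2, 2) has no placed part ⇒ clear
-y: nearest on ray is backplane@(2, 0) ⇒ blocked
+y: ray from duct(2, 2) has no placed part ⇒ clear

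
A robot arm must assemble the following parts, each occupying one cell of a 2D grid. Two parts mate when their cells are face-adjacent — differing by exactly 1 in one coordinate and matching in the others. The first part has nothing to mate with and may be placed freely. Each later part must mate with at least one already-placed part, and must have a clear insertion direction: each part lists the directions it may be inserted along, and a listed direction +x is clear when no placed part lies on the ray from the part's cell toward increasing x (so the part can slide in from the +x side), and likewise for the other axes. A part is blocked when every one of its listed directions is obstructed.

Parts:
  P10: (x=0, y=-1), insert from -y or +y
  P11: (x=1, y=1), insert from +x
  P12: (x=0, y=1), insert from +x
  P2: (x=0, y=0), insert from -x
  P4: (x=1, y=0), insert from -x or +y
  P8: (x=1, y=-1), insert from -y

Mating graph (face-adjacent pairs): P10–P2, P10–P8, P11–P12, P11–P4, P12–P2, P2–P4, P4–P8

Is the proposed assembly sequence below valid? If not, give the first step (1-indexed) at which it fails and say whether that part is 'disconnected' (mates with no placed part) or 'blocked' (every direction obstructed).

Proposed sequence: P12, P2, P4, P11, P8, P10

Valid

1. P12@(0, 1) [+x clear] — {P12}
2. P2@(0, 0) [-x clear] — {P12, P2}
3. P4@(1, 0) [+y clear] — {P12, P2, P4}
4. P11@(1, 1) [+x clear] — {P11, P12, P2, P4}
5. P8@(1, -1) [-y clear] — {P11, P12, P2, P4, P8}
6. P10@(0, -1) [-y clear] — {P10, P11, P12, P2, P4, P8}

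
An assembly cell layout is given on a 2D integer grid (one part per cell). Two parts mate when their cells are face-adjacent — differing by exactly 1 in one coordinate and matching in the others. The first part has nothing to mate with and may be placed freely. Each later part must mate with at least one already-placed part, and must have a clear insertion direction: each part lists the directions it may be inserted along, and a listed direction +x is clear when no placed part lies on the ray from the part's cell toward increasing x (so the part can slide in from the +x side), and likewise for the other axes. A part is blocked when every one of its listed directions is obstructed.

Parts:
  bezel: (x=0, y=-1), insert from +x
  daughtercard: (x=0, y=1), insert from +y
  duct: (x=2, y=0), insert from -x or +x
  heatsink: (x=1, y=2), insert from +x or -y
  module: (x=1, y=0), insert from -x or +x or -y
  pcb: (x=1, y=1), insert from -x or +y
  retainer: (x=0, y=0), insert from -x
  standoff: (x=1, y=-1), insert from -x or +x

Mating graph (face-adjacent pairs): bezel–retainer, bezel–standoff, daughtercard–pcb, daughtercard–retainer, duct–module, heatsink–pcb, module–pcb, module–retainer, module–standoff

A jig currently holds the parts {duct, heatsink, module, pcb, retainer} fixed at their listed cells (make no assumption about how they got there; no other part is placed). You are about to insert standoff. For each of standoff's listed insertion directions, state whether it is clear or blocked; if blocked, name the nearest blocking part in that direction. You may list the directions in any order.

-x: ray from standoff(1, -1) has no placed part ⇒ clear
+x: ray from standoff(1, -1) has no placed part ⇒ clear

+x: clear; -x: clear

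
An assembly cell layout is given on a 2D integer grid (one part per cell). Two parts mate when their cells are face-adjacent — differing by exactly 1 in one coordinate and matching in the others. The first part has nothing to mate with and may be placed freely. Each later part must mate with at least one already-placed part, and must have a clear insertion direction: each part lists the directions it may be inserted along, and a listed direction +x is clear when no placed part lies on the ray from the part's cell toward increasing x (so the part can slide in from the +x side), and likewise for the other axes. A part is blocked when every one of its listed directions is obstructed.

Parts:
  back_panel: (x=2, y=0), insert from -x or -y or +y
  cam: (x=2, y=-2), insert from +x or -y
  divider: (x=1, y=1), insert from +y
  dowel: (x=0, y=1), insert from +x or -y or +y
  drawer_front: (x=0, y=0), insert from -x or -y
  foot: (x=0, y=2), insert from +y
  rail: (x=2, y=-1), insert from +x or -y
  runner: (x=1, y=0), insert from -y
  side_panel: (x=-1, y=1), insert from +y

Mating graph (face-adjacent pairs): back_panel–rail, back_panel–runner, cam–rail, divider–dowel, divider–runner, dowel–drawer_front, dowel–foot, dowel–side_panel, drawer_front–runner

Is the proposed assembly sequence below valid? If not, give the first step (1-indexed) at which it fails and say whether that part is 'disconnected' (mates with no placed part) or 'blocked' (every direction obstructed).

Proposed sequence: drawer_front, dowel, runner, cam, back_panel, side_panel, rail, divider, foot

Invalid at step 4 (disconnected)

1. drawer_front@(0, 0) [-x clear] — {drawer_front}
2. dowel@(0, 1) [+x clear] — {dowel, drawer_front}
3. runner@(1, 0) [-y clear] — {dowel, drawer_front, runner}
4. cam@(2, -2) — no placed neighbour ⇒ disconnected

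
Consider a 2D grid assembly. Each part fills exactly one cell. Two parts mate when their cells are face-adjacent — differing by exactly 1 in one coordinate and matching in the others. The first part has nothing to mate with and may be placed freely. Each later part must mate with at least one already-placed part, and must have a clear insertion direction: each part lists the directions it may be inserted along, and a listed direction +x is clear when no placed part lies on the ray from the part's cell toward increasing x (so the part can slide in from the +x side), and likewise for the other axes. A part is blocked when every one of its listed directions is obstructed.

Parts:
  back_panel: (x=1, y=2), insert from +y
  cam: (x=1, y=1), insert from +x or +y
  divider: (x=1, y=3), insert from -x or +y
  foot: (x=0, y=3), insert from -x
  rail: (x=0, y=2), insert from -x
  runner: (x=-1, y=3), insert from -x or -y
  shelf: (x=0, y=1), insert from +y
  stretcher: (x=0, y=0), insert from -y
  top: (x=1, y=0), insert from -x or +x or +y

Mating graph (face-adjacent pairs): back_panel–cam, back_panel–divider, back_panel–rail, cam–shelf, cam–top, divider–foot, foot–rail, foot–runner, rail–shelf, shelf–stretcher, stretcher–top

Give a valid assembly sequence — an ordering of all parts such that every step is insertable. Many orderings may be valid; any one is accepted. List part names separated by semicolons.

1. back_panel@(1, 2) [+y clear] — {back_panel}
2. divider@(1, 3) [-x clear] — {back_panel, divider}
3. cam@(1, 1) [+x clear] — {back_panel, cam, divider}
4. shelf@(0, 1) [+y clear] — {back_panel, cam, divider, shelf}
5. rail@(0, 2) [-x clear] — {back_panel, cam, divider, rail, shelf}
6. stretcher@(0, 0) [-y clear] — {back_panel, cam, divider, rail, shelf, stretcher}
7. foot@(0, 3) [-x clear] — {back_panel, cam, divider, foot, rail, shelf, stretcher}
8. runner@(-1, 3) [-x clear] — {back_panel, cam, divider, foot, rail, runner, shelf, stretcher}
9. top@(1, 0) [+x clear] — {back_panel, cam, divider, foot, rail, runner, shelf, stretcher, top}

back_panel; divider; cam; shelf; rail; stretcher; foot; runner; top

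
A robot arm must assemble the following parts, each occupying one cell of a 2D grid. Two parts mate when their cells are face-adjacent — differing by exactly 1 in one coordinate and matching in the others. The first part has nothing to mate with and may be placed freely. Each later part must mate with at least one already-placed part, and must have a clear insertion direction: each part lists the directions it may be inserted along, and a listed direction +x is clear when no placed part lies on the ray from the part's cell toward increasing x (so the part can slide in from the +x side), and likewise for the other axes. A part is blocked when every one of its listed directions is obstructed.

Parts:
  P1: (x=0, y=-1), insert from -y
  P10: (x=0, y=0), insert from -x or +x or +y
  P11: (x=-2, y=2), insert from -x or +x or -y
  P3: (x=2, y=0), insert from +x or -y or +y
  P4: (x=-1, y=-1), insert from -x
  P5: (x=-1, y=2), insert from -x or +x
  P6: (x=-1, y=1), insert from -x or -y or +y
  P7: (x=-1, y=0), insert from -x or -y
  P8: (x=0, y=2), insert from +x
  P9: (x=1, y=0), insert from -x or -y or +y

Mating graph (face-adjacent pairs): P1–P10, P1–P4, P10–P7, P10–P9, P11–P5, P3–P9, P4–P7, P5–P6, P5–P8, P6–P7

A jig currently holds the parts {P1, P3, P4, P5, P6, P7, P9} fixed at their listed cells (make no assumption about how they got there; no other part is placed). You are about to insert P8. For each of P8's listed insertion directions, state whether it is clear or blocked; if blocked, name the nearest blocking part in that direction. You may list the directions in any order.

+x: ray from P8(0, 2) has no placed part ⇒ clear

+x: clear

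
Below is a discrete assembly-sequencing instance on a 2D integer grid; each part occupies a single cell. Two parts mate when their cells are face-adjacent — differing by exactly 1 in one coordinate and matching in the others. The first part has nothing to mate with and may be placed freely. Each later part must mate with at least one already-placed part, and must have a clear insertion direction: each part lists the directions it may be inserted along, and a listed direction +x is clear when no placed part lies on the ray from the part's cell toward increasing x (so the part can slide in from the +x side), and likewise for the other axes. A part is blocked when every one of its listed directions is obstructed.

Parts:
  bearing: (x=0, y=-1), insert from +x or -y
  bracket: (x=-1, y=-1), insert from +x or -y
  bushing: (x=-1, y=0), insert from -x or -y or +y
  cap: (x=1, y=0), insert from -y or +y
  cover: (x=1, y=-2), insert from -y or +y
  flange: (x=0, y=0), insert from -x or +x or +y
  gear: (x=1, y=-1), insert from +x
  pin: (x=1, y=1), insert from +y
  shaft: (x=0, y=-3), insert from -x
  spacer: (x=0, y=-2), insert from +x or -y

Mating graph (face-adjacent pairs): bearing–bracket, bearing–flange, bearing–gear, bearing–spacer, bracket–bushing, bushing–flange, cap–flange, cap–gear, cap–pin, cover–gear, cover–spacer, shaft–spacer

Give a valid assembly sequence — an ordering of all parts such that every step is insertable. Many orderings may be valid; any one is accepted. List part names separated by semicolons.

cover; spacer; bearing; flange; bracket; cap; shaft; pin; bushing; gear

1. cover@(1, -2) [-y clear] — {cover}
2. spacer@(0, -2) [-y clear] — {cover, spacer}
3. bearing@(0, -1) [+x clear] — {bearing, cover, spacer}
4. flange@(0, 0) [-x clear] — {bearing, cover, flange, spacer}
5. bracket@(-1, -1) [-y clear] — {bearing, bracket, cover, flange, spacer}
6. cap@(1, 0) [+y clear] — {bearing, bracket, cap, cover, flange, spacer}
7. shaft@(0, -3) [-x clear] — {bearing, bracket, cap, cover, flange, shaft, spacer}
8. pin@(1, 1) [+y clear] — {bearing, bracket, cap, cover, flange, pin, shaft, spacer}
9. bushing@(-1, 0) [-x clear] — {bearing, bracket, bushing, cap, cover, flange, pin, shaft, spacer}
10. gear@(1, -1) [+x clear] — {bearing, bracket, bushing, cap, cover, flange, gear, pin, shaft, spacer}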